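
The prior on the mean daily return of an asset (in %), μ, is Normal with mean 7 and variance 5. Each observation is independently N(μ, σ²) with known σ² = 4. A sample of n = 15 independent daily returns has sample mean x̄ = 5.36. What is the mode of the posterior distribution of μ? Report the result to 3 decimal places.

μ̂_MAP = 5.443

n = 15, x̄ = 5.36.
For a Normal prior and Normal likelihood with known variance, the posterior is Normal; its mode equals its mean, the precision-weighted average.
Prior precision 1/σ₀² = 1/5 = 0.2; data precision n/σ² = 15/4 = 3.75.
μ̂ = (0.2·7 + 3.75·5.36) / (0.2 + 3.75) = 21.5/3.95 = 430/79 ≈ 5.443.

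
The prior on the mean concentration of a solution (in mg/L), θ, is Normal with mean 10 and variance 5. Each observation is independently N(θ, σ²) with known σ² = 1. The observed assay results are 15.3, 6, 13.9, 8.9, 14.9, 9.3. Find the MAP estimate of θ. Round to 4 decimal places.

n = 6; x̄ = (15.3 + 6 + 13.9 + 8.9 + 14.9 + 9.3)/6 = 68.3/6 = 683/60 ≈ 11.3833.
For a Normal prior and Normal likelihood with known variance, the posterior is Normal; its mode equals its mean, the precision-weighted average.
Prior precision 1/σ₀² = 1/5 = 0.2; data precision n/σ² = 6/1 = 6.
θ̂ = (0.2·10 + 6·(683/60)) / (0.2 + 6) = 70.3/6.2 = 703/62 ≈ 11.3387.

θ̂_MAP = 11.3387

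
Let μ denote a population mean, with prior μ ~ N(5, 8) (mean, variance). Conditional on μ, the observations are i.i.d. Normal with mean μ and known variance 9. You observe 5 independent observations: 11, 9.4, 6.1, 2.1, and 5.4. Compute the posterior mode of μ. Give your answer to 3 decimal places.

n = 5; x̄ = (11 + 9.4 + 6.1 + 2.1 + 5.4)/5 = 34/5 = 6.8.
For a Normal prior and Normal likelihood with known variance, the posterior is Normal; its mode equals its mean, the precision-weighted average.
Prior precision 1/σ₀² = 1/8 = 0.125; data precision n/σ² = 5/9.
μ̂ = (0.125·5 + (5/9)·6.8) / (0.125 + 5/9) = (317/72)/(49/72) = 317/49 ≈ 6.469.

μ̂_MAP = 6.469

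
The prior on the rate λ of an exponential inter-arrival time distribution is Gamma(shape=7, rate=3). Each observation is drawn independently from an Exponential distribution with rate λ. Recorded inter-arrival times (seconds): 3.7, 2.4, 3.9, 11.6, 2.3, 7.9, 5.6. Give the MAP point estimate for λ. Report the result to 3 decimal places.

The Exponential(rate=λ) likelihood is ∝ λ^n e^(−λΣtᵢ). Here n = 7 and Σtᵢ = 3.7 + 2.4 + 3.9 + 11.6 + 2.3 + 7.9 + 5.6 = 37.4.
Posterior ∝ λ^6e^(−3λ) · λ^7e^(−37.4λ) = λ^13e^(−40.4λ), i.e. Gamma(14, 40.4).
Mode = (a−1)/b = 13/40.4 ≈ 0.322.

λ̂_MAP = 0.322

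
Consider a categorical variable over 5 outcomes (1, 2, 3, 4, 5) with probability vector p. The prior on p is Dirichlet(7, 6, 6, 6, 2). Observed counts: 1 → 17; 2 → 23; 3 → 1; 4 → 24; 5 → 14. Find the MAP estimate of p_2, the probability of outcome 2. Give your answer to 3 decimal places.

The posterior is Dirichlet(αᵢ + nᵢ) = Dirichlet(24, 29, 7, 30, 16).
For a Dirichlet(a₁,…,a_K) with all aᵢ > 1, the mode has j-th component (aⱼ − 1)/(Σaᵢ − K).
Here Σaᵢ = 106 and K = 5, so p_2 = (29 − 1)/(106 − 5) = 28/101 ≈ 0.277.

MAP estimate: 0.277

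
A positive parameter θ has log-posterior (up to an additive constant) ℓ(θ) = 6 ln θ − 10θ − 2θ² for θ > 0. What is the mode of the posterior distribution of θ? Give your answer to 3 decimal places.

θ̂_MAP = 0.500

ℓ'(θ) = 6/θ − 10 − 4θ. Setting this to zero and multiplying by θ: 4θ² + 10θ − 6 = 0.
θ = (−10 + √(10² + 4·4·6)) / (2·4) = (−10 + √196) / 8 = (−10 + 14)/8 = 1/2.
ℓ''(θ) = −6/θ² − 4 < 0, confirming a maximum.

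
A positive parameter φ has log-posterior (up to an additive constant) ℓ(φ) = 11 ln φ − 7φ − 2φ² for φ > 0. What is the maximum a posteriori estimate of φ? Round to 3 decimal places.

φ̂_MAP = 1.000

ℓ'(φ) = 11/φ − 7 − 4φ. Setting this to zero and multiplying by φ: 4φ² + 7φ − 11 = 0.
φ = (−7 + √(7² + 4·4·11)) / (2·4) = (−7 + √225) / 8 = (−7 + 15)/8 = 1.
ℓ''(φ) = −11/φ² − 4 < 0, confirming a maximum.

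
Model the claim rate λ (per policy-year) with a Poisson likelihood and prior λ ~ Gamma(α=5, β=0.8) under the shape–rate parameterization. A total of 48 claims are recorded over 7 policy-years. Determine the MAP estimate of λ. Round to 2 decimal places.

Σxᵢ = 48, n = 7.
Posterior ∝ λ^4e^(−0.8λ) · λ^48e^(−7λ) = λ^52e^(−7.8λ), i.e. Gamma(shape=53, rate=7.8).
The mode of a Gamma(a, b) with a ≥ 1 (shape–rate) is (a−1)/b = 52/7.8 ≈ 6.67.

λ̂_MAP = 6.67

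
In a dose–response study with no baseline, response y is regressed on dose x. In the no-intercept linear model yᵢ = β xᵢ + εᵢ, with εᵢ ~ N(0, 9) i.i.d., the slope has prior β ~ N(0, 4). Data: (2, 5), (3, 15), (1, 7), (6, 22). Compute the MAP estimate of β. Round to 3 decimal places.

β̂_MAP = 3.713

log p(β | y) = −Σ(yᵢ − βxᵢ)²/(2·9) − β²/(2·4) + const.
Setting the derivative to zero: Σxᵢ(yᵢ − βxᵢ)/9 − β/4 = 0, so β = Σxᵢyᵢ / (Σxᵢ² + σ²/τ²).
Σxᵢyᵢ = 2·5 + 3·15 + 1·7 + 6·22 = 194; Σxᵢ² = 50; σ²/τ² = 2.25.
β̂_MAP = 194 / (50 + 2.25) = 194/52.25 ≈ 3.713.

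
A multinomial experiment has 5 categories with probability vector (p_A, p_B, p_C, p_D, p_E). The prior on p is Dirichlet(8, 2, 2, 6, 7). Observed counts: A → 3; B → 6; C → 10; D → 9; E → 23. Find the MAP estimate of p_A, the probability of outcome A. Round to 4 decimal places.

MAP estimate of p_A = 0.1408

The posterior is Dirichlet(αᵢ + nᵢ) = Dirichlet(11, 8, 12, 15, 30).
For a Dirichlet(a₁,…,a_K) with all aᵢ > 1, the mode has j-th component (aⱼ − 1)/(Σaᵢ − K).
Here Σaᵢ = 76 and K = 5, so p_A = (11 − 1)/(76 − 5) = 10/71 ≈ 0.1408.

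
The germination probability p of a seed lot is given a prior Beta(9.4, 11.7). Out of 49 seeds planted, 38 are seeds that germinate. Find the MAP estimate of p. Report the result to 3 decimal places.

p̂_MAP = 0.681

Prior: Beta(9.4, 11.7).
Data: 38 successes in 49 trials. The binomial likelihood contributes p^38(1−p)^11, so the posterior is Beta(9.4+38, 11.7+11) = Beta(47.4, 22.7).
For Beta(a, b) with a, b > 1 the mode is (a−1)/(a+b−2) = 46.4/68.1 ≈ 0.681.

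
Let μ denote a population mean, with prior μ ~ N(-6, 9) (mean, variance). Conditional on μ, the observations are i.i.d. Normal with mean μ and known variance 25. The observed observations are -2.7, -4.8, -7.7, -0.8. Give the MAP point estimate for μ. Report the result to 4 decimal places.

μ̂_MAP = -4.8197

n = 4; x̄ = ((-2.7) + (-4.8) + (-7.7) + (-0.8))/4 = -16/4 = -4.
For a Normal prior and Normal likelihood with known variance, the posterior is Normal; its mode equals its mean, the precision-weighted average.
Prior precision 1/σ₀² = 1/9; data precision n/σ² = 4/25 = 0.16.
μ̂ = ((1/9)·(-6) + 0.16·(-4)) / (1/9 + 0.16) = (-98/75)/(61/225) = -294/61 ≈ -4.8197.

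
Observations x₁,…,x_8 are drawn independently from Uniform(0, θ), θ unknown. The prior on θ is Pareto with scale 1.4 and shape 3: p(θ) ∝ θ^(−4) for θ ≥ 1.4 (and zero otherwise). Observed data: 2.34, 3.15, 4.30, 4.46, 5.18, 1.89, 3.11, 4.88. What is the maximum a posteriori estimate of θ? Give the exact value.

The Uniform(0, θ) likelihood is θ^(−n) for θ ≥ max(xᵢ), zero otherwise. Here max(xᵢ) = 5.18.
Posterior ∝ θ^(−4) · θ^(−8) = θ^(−12) on θ ≥ max(1.4, 5.18) = 5.18.
This density is strictly decreasing in θ, so the posterior mode lies at the lower boundary of the support.

θ̂_MAP = 5.18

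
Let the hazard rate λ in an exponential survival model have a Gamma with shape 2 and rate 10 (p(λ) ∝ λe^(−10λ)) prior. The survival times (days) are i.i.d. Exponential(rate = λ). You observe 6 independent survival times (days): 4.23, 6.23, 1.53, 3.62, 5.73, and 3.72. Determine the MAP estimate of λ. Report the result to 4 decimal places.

λ̂_MAP = 0.1997

The Exponential(rate=λ) likelihood is ∝ λ^n e^(−λΣtᵢ). Here n = 6 and Σtᵢ = 4.23 + 6.23 + 1.53 + 3.62 + 5.73 + 3.72 = 25.06.
Posterior ∝ λe^(−10λ) · λ^6e^(−25.06λ) = λ^7e^(−35.06λ), i.e. Gamma(8, 35.06).
Mode = (a−1)/b = 7/35.06 ≈ 0.1997.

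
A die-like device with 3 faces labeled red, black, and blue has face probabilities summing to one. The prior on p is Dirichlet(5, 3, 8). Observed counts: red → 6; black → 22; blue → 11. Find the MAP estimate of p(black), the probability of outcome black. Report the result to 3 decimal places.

The posterior is Dirichlet(αᵢ + nᵢ) = Dirichlet(11, 25, 19).
For a Dirichlet(a₁,…,a_K) with all aᵢ > 1, the mode has j-th component (aⱼ − 1)/(Σaᵢ − K).
Here Σaᵢ = 55 and K = 3, so p(black) = (25 − 1)/(55 − 3) = 24/52 ≈ 0.462.

MAP estimate of p(black) = 0.462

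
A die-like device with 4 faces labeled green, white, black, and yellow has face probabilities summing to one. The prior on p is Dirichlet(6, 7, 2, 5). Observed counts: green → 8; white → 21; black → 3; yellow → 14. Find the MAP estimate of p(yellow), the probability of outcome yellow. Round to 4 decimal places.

MAP estimate of p(yellow) = 0.2903

The posterior is Dirichlet(αᵢ + nᵢ) = Dirichlet(14, 28, 5, 19).
For a Dirichlet(a₁,…,a_K) with all aᵢ > 1, the mode has j-th component (aⱼ − 1)/(Σaᵢ − K).
Here Σaᵢ = 66 and K = 4, so p(yellow) = (19 − 1)/(66 − 4) = 18/62 ≈ 0.2903.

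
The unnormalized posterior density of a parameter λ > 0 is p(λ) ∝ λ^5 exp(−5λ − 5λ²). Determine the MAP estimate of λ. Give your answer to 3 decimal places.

λ̂_MAP = 0.500

ℓ'(λ) = 5/λ − 5 − 10λ. Setting this to zero and multiplying by λ: 10λ² + 5λ − 5 = 0.
λ = (−5 + √(5² + 4·10·5)) / (2·10) = (−5 + √225) / 20 = (−5 + 15)/20 = 1/2.
ℓ''(λ) = −5/λ² − 10 < 0, confirming a maximum.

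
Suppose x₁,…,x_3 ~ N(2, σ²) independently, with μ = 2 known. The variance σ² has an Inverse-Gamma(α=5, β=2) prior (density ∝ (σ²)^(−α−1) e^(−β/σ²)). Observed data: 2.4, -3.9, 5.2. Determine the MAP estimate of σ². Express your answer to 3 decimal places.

σ̂²_MAP = 3.281

Sum of squared deviations about the known mean: SS = (2.4−2)² + (-3.9−2)² + (5.2−2)² = 45.21.
The Normal likelihood contributes (σ²)^(−n/2) exp(−SS/(2σ²)), so the posterior is Inverse-Gamma(α + n/2, β + SS/2) = Inverse-Gamma(6.5, 24.605).
The mode of Inverse-Gamma(a, b) is b/(a+1) = 24.605/7.5 ≈ 3.281.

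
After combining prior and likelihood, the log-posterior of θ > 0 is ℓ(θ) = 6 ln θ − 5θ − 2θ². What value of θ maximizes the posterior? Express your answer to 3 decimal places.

ℓ'(θ) = 6/θ − 5 − 4θ. Setting this to zero and multiplying by θ: 4θ² + 5θ − 6 = 0.
θ = (−5 + √(5² + 4·4·6)) / (2·4) = (−5 + √121) / 8 = (−5 + 11)/8 = 3/4.
ℓ''(θ) = −6/θ² − 4 < 0, confirming a maximum.

θ̂_MAP = 0.750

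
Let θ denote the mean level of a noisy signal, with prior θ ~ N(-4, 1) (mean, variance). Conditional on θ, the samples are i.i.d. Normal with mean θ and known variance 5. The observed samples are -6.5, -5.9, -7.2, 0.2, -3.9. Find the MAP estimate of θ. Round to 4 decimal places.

θ̂_MAP = -4.3300

n = 5; x̄ = ((-6.5) + (-5.9) + (-7.2) + 0.2 + (-3.9))/5 = -23.3/5 = -4.66.
For a Normal prior and Normal likelihood with known variance, the posterior is Normal; its mode equals its mean, the precision-weighted average.
Prior precision 1/σ₀² = 1/1 = 1; data precision n/σ² = 5/5 = 1.
θ̂ = (1·(-4) + 1·(-4.66)) / (1 + 1) = (-8.66)/2 = -4.3300.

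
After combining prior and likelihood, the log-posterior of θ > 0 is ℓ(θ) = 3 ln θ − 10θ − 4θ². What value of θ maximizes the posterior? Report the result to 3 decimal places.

ℓ'(θ) = 3/θ − 10 − 8θ. Setting this to zero and multiplying by θ: 8θ² + 10θ − 3 = 0.
θ = (−10 + √(10² + 4·8·3)) / (2·8) = (−10 + √196) / 16 = (−10 + 14)/16 = 1/4.
ℓ''(θ) = −3/θ² − 8 < 0, confirming a maximum.

θ̂_MAP = 0.250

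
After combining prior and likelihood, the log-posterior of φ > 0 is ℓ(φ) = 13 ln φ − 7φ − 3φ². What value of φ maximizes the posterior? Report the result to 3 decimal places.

ℓ'(φ) = 13/φ − 7 − 6φ. Setting this to zero and multiplying by φ: 6φ² + 7φ − 13 = 0.
φ = (−7 + √(7² + 4·6·13)) / (2·6) = (−7 + √361) / 12 = (−7 + 19)/12 = 1.
ℓ''(φ) = −13/φ² − 6 < 0, confirming a maximum.

φ̂_MAP = 1.000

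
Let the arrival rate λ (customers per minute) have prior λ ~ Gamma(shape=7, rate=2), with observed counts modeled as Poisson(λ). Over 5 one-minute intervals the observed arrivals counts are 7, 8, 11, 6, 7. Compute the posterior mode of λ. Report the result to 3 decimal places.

Σxᵢ = 7+8+11+6+7 = 39, with n = 5.
Posterior ∝ λ^6e^(−2λ) · λ^39e^(−5λ) = λ^45e^(−7λ), i.e. Gamma(shape=46, rate=7).
The mode of a Gamma(a, b) with a ≥ 1 (shape–rate) is (a−1)/b = 45/7 ≈ 6.429.

λ̂_MAP = 6.429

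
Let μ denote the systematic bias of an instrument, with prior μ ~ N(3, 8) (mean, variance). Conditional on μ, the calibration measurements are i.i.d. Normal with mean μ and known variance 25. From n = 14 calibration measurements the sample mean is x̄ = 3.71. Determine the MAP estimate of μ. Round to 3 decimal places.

n = 14, x̄ = 3.71.
For a Normal prior and Normal likelihood with known variance, the posterior is Normal; its mode equals its mean, the precision-weighted average.
Prior precision 1/σ₀² = 1/8 = 0.125; data precision n/σ² = 14/25 = 0.56.
μ̂ = (0.125·3 + 0.56·3.71) / (0.125 + 0.56) = 2.4526/0.685 = 12263/3425 ≈ 3.580.

μ̂_MAP = 3.580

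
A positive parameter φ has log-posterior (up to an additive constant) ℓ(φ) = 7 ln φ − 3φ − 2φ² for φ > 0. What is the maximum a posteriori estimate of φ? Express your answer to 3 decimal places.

φ̂_MAP = 1.000

ℓ'(φ) = 7/φ − 3 − 4φ. Setting this to zero and multiplying by φ: 4φ² + 3φ − 7 = 0.
φ = (−3 + √(3² + 4·4·7)) / (2·4) = (−3 + √121) / 8 = (−3 + 11)/8 = 1.
ℓ''(φ) = −7/φ² − 4 < 0, confirming a maximum.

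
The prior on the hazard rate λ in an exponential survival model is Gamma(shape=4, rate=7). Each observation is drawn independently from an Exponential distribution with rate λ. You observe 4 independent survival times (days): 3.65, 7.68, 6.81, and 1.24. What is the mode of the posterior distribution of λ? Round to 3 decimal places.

λ̂_MAP = 0.265

The Exponential(rate=λ) likelihood is ∝ λ^n e^(−λΣtᵢ). Here n = 4 and Σtᵢ = 3.65 + 7.68 + 6.81 + 1.24 = 19.38.
Posterior ∝ λ^3e^(−7λ) · λ^4e^(−19.38λ) = λ^7e^(−26.38λ), i.e. Gamma(8, 26.38).
Mode = (a−1)/b = 7/26.38 ≈ 0.265.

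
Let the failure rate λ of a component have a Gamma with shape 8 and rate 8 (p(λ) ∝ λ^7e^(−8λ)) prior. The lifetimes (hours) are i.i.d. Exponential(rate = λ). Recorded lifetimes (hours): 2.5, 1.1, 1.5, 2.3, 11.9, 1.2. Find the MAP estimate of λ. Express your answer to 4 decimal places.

λ̂_MAP = 0.4561

The Exponential(rate=λ) likelihood is ∝ λ^n e^(−λΣtᵢ). Here n = 6 and Σtᵢ = 2.5 + 1.1 + 1.5 + 2.3 + 11.9 + 1.2 = 20.5.
Posterior ∝ λ^7e^(−8λ) · λ^6e^(−20.5λ) = λ^13e^(−28.5λ), i.e. Gamma(14, 28.5).
Mode = (a−1)/b = 13/28.5 ≈ 0.4561.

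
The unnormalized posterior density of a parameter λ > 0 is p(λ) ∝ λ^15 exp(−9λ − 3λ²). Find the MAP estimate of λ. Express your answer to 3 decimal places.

ℓ'(λ) = 15/λ − 9 − 6λ. Setting this to zero and multiplying by λ: 6λ² + 9λ − 15 = 0.
λ = (−9 + √(9² + 4·6·15)) / (2·6) = (−9 + √441) / 12 = (−9 + 21)/12 = 1.
ℓ''(λ) = −15/λ² − 6 < 0, confirming a maximum.

λ̂_MAP = 1.000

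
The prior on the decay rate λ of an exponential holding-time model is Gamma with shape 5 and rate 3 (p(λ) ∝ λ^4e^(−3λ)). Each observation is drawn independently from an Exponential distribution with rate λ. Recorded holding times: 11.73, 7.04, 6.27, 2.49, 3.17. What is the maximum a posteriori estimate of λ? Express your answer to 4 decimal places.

The Exponential(rate=λ) likelihood is ∝ λ^n e^(−λΣtᵢ). Here n = 5 and Σtᵢ = 11.73 + 7.04 + 6.27 + 2.49 + 3.17 = 30.70.
Posterior ∝ λ^4e^(−3λ) · λ^5e^(−30.70λ) = λ^9e^(−33.70λ), i.e. Gamma(10, 33.70).
Mode = (a−1)/b = 9/33.70 ≈ 0.2671.

λ̂_MAP = 0.2671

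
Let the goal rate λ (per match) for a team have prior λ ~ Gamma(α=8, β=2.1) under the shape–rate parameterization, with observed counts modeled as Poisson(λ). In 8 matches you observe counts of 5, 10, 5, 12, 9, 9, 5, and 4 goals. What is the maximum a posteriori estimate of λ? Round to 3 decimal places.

Σxᵢ = 5+10+5+12+9+9+5+4 = 59, with n = 8.
Posterior ∝ λ^7e^(−2.1λ) · λ^59e^(−8λ) = λ^66e^(−10.1λ), i.e. Gamma(shape=67, rate=10.1).
The mode of a Gamma(a, b) with a ≥ 1 (shape–rate) is (a−1)/b = 66/10.1 ≈ 6.535.

λ̂_MAP = 6.535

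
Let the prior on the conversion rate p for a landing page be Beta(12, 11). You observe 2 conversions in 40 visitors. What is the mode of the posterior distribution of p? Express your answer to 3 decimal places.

Prior: Beta(12, 11).
Data: 2 successes in 40 trials. The binomial likelihood contributes p^2(1−p)^38, so the posterior is Beta(12+2, 11+38) = Beta(14, 49).
For Beta(a, b) with a, b > 1 the mode is (a−1)/(a+b−2) = 13/61 ≈ 0.213.

p̂_MAP = 0.213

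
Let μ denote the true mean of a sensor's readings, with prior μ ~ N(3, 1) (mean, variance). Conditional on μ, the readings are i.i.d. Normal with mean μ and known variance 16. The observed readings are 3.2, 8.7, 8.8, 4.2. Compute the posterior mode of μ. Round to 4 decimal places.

n = 4; x̄ = (3.2 + 8.7 + 8.8 + 4.2)/4 = 24.9/4 = 6.225.
For a Normal prior and Normal likelihood with known variance, the posterior is Normal; its mode equals its mean, the precision-weighted average.
Prior precision 1/σ₀² = 1/1 = 1; data precision n/σ² = 4/16 = 0.25.
μ̂ = (1·3 + 0.25·6.225) / (1 + 0.25) = 4.55625/1.25 = 3.6450.

μ̂_MAP = 3.6450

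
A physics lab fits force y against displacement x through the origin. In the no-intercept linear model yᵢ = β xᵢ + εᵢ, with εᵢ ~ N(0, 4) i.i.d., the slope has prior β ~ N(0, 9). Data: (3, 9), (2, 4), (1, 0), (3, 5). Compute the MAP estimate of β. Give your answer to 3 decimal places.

β̂_MAP = 2.133

log p(β | y) = −Σ(yᵢ − βxᵢ)²/(2·4) − β²/(2·9) + const.
Setting the derivative to zero: Σxᵢ(yᵢ − βxᵢ)/4 − β/9 = 0, so β = Σxᵢyᵢ / (Σxᵢ² + σ²/τ²).
Σxᵢyᵢ = 3·9 + 2·4 + 1·0 + 3·5 = 50; Σxᵢ² = 23; σ²/τ² = 4/9.
β̂_MAP = 50 / (23 + 4/9) = 50/(211/9) = 450/211 ≈ 2.133.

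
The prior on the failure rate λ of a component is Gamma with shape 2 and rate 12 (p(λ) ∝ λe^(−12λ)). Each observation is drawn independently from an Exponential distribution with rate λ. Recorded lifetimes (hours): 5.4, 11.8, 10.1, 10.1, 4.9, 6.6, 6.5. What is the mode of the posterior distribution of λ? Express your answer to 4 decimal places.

λ̂_MAP = 0.1187

The Exponential(rate=λ) likelihood is ∝ λ^n e^(−λΣtᵢ). Here n = 7 and Σtᵢ = 5.4 + 11.8 + 10.1 + 10.1 + 4.9 + 6.6 + 6.5 = 55.4.
Posterior ∝ λe^(−12λ) · λ^7e^(−55.4λ) = λ^8e^(−67.4λ), i.e. Gamma(9, 67.4).
Mode = (a−1)/b = 8/67.4 ≈ 0.1187.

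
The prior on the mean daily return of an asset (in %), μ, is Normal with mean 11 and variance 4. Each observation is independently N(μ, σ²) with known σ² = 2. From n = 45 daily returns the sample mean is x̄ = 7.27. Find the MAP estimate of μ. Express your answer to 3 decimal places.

μ̂_MAP = 7.311

n = 45, x̄ = 7.27.
For a Normal prior and Normal likelihood with known variance, the posterior is Normal; its mode equals its mean, the precision-weighted average.
Prior precision 1/σ₀² = 1/4 = 0.25; data precision n/σ² = 45/2 = 22.5.
μ̂ = (0.25·11 + 22.5·7.27) / (0.25 + 22.5) = 166.325/22.75 = 6653/910 ≈ 7.311.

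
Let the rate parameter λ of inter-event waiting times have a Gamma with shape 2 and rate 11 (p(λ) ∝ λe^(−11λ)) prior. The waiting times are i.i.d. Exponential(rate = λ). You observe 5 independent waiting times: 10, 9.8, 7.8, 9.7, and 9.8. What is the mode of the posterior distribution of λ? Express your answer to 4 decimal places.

λ̂_MAP = 0.1033

The Exponential(rate=λ) likelihood is ∝ λ^n e^(−λΣtᵢ). Here n = 5 and Σtᵢ = 10 + 9.8 + 7.8 + 9.7 + 9.8 = 47.1.
Posterior ∝ λe^(−11λ) · λ^5e^(−47.1λ) = λ^6e^(−58.1λ), i.e. Gamma(7, 58.1).
Mode = (a−1)/b = 6/58.1 ≈ 0.1033.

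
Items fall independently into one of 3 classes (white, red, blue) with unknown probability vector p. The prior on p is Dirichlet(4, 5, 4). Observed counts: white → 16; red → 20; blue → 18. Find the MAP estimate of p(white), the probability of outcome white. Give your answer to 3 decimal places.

MAP estimate of p(white) = 0.297

The posterior is Dirichlet(αᵢ + nᵢ) = Dirichlet(20, 25, 22).
For a Dirichlet(a₁,…,a_K) with all aᵢ > 1, the mode has j-th component (aⱼ − 1)/(Σaᵢ − K).
Here Σaᵢ = 67 and K = 3, so p(white) = (20 − 1)/(67 − 3) = 19/64 ≈ 0.297.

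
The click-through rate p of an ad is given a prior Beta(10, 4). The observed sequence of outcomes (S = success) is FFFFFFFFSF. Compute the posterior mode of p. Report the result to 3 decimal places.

Prior: Beta(10, 4).
Data: 1 success in 10 trials (from the sequence). The binomial likelihood contributes p(1−p)^9, so the posterior is Beta(10+1, 4+9) = Beta(11, 13).
For Beta(a, b) with a, b > 1 the mode is (a−1)/(a+b−2) = 10/22 ≈ 0.455.

p̂_MAP = 0.455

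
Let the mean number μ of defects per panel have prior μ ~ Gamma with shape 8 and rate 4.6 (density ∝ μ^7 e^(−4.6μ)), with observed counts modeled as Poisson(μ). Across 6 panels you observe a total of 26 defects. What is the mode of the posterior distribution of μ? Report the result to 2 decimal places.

μ̂_MAP = 3.11

Σxᵢ = 26, n = 6.
Posterior ∝ μ^7e^(−4.6μ) · μ^26e^(−6μ) = μ^33e^(−10.6μ), i.e. Gamma(shape=34, rate=10.6).
The mode of a Gamma(a, b) with a ≥ 1 (shape–rate) is (a−1)/b = 33/10.6 ≈ 3.11.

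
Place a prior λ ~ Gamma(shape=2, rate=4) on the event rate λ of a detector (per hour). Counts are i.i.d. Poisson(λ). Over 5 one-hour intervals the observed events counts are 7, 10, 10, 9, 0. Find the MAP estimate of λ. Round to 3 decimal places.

Σxᵢ = 7+10+10+9+0 = 36, with n = 5.
Posterior ∝ λe^(−4λ) · λ^36e^(−5λ) = λ^37e^(−9λ), i.e. Gamma(shape=38, rate=9).
The mode of a Gamma(a, b) with a ≥ 1 (shape–rate) is (a−1)/b = 37/9 ≈ 4.111.

λ̂_MAP = 4.111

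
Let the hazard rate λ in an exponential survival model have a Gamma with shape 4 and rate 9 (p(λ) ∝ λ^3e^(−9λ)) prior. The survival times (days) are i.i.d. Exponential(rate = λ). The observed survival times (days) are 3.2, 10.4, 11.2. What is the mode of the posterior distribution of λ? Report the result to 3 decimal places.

The Exponential(rate=λ) likelihood is ∝ λ^n e^(−λΣtᵢ). Here n = 3 and Σtᵢ = 3.2 + 10.4 + 11.2 = 24.8.
Posterior ∝ λ^3e^(−9λ) · λ^3e^(−24.8λ) = λ^6e^(−33.8λ), i.e. Gamma(7, 33.8).
Mode = (a−1)/b = 6/33.8 ≈ 0.178.

λ̂_MAP = 0.178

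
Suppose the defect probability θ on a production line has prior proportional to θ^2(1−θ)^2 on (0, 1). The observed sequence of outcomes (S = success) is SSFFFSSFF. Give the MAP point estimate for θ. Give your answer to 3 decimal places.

θ̂_MAP = 0.462

The prior density ∝ θ^2(1−θ)^2 is the kernel of Beta(3, 3).
Data: 4 successes in 9 trials (from the sequence). The binomial likelihood contributes θ^4(1−θ)^5, so the posterior is Beta(3+4, 3+5) = Beta(7, 8).
For Beta(a, b) with a, b > 1 the mode is (a−1)/(a+b−2) = 6/13 ≈ 0.462.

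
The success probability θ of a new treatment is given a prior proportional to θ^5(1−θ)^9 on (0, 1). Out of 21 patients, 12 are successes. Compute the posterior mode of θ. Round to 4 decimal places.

θ̂_MAP = 0.4857

The prior density ∝ θ^5(1−θ)^9 is the kernel of Beta(6, 10).
Data: 12 successes in 21 trials. The binomial likelihood contributes θ^12(1−θ)^9, so the posterior is Beta(6+12, 10+9) = Beta(18, 19).
For Beta(a, b) with a, b > 1 the mode is (a−1)/(a+b−2) = 17/35 ≈ 0.4857.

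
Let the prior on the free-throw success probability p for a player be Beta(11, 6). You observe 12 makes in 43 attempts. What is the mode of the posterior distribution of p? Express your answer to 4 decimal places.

p̂_MAP = 0.3793

Prior: Beta(11, 6).
Data: 12 successes in 43 trials. The binomial likelihood contributes p^12(1−p)^31, so the posterior is Beta(11+12, 6+31) = Beta(23, 37).
For Beta(a, b) with a, b > 1 the mode is (a−1)/(a+b−2) = 22/58 ≈ 0.3793.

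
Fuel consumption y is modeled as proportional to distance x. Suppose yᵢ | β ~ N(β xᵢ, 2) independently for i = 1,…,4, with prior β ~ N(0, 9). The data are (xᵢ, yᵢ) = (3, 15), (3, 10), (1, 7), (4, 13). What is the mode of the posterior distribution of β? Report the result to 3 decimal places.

log p(β | y) = −Σ(yᵢ − βxᵢ)²/(2·2) − β²/(2·9) + const.
Setting the derivative to zero: Σxᵢ(yᵢ − βxᵢ)/2 − β/9 = 0, so β = Σxᵢyᵢ / (Σxᵢ² + σ²/τ²).
Σxᵢyᵢ = 3·15 + 3·10 + 1·7 + 4·13 = 134; Σxᵢ² = 35; σ²/τ² = 2/9.
β̂_MAP = 134 / (35 + 2/9) = 134/(317/9) = 1206/317 ≈ 3.804.

β̂_MAP = 3.804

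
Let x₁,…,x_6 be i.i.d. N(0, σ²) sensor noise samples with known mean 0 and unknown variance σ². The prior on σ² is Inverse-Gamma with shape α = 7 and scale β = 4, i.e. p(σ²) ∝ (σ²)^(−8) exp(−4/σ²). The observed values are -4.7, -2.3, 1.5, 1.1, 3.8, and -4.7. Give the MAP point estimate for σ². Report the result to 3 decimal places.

σ̂²_MAP = 3.426

Sum of squared deviations about the known mean: SS = (-4.7−0)² + (-2.3−0)² + (1.5−0)² + (1.1−0)² + (3.8−0)² + (-4.7−0)² = 67.37.
The Normal likelihood contributes (σ²)^(−n/2) exp(−SS/(2σ²)), so the posterior is Inverse-Gamma(α + n/2, β + SS/2) = Inverse-Gamma(10, 37.685).
The mode of Inverse-Gamma(a, b) is b/(a+1) = 37.685/11 ≈ 3.426.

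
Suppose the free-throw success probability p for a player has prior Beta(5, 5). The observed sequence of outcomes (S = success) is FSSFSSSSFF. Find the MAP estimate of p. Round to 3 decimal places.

p̂_MAP = 0.556

Prior: Beta(5, 5).
Data: 6 successes in 10 trials (from the sequence). The binomial likelihood contributes p^6(1−p)^4, so the posterior is Beta(5+6, 5+4) = Beta(11, 9).
For Beta(a, b) with a, b > 1 the mode is (a−1)/(a+b−2) = 10/18 ≈ 0.556.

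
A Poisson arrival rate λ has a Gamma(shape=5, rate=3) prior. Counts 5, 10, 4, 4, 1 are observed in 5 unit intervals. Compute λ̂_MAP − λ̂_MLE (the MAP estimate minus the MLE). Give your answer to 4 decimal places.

MAP − MLE = -1.3000

Σxᵢ = 24. Posterior is Gamma(29, 8); MAP = (29−1)/8 = 28/8 ≈ 3.50000.
MLE = x̄ = 24/5 ≈ 4.80000.
Difference = 28/8 − 24/5 = -13/10 ≈ -1.3000.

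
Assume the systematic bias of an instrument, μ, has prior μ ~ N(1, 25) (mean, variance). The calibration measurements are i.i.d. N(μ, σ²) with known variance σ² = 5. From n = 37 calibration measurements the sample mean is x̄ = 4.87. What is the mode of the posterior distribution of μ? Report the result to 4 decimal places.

n = 37, x̄ = 4.87.
For a Normal prior and Normal likelihood with known variance, the posterior is Normal; its mode equals its mean, the precision-weighted average.
Prior precision 1/σ₀² = 1/25 = 0.04; data precision n/σ² = 37/5 = 7.4.
μ̂ = (0.04·1 + 7.4·4.87) / (0.04 + 7.4) = 36.078/7.44 = 6013/1240 ≈ 4.8492.

μ̂_MAP = 4.8492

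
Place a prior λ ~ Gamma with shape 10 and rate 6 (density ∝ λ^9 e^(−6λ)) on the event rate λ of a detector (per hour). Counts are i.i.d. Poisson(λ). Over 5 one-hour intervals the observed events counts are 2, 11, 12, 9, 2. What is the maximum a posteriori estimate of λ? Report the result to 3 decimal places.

λ̂_MAP = 4.091

Σxᵢ = 2+11+12+9+2 = 36, with n = 5.
Posterior ∝ λ^9e^(−6λ) · λ^36e^(−5λ) = λ^45e^(−11λ), i.e. Gamma(shape=46, rate=11).
The mode of a Gamma(a, b) with a ≥ 1 (shape–rate) is (a−1)/b = 45/11 ≈ 4.091.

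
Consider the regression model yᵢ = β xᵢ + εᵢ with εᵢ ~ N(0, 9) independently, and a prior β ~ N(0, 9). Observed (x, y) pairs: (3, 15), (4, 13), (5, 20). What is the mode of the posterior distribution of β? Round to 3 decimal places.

log p(β | y) = −Σ(yᵢ − βxᵢ)²/(2·9) − β²/(2·9) + const.
Setting the derivative to zero: Σxᵢ(yᵢ − βxᵢ)/9 − β/9 = 0, so β = Σxᵢyᵢ / (Σxᵢ² + σ²/τ²).
Σxᵢyᵢ = 3·15 + 4·13 + 5·20 = 197; Σxᵢ² = 50; σ²/τ² = 1.
β̂_MAP = 197 / (50 + 1) = 197/51 ≈ 3.863.

β̂_MAP = 3.863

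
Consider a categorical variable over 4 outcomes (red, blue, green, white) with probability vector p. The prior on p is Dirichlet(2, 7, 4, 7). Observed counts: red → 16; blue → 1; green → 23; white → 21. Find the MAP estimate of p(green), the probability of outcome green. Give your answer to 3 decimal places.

MAP estimate of p(green) = 0.338

The posterior is Dirichlet(αᵢ + nᵢ) = Dirichlet(18, 8, 27, 28).
For a Dirichlet(a₁,…,a_K) with all aᵢ > 1, the mode has j-th component (aⱼ − 1)/(Σaᵢ − K).
Here Σaᵢ = 81 and K = 4, so p(green) = (27 − 1)/(81 − 4) = 26/77 ≈ 0.338.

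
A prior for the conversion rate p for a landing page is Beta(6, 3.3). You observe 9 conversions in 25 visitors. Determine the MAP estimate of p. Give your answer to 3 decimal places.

p̂_MAP = 0.433

Prior: Beta(6, 3.3).
Data: 9 successes in 25 trials. The binomial likelihood contributes p^9(1−p)^16, so the posterior is Beta(6+9, 3.3+16) = Beta(15, 19.3).
For Beta(a, b) with a, b > 1 the mode is (a−1)/(a+b−2) = 14/32.3 ≈ 0.433.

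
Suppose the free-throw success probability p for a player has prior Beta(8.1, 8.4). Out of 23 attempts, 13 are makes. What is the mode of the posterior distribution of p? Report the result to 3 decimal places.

p̂_MAP = 0.536

Prior: Beta(8.1, 8.4).
Data: 13 successes in 23 trials. The binomial likelihood contributes p^13(1−p)^10, so the posterior is Beta(8.1+13, 8.4+10) = Beta(21.1, 18.4).
For Beta(a, b) with a, b > 1 the mode is (a−1)/(a+b−2) = 20.1/37.5 ≈ 0.536.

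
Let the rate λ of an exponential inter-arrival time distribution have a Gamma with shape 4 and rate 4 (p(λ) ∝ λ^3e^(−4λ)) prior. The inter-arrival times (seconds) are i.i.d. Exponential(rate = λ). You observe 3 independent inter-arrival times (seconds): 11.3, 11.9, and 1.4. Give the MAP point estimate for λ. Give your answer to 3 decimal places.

The Exponential(rate=λ) likelihood is ∝ λ^n e^(−λΣtᵢ). Here n = 3 and Σtᵢ = 11.3 + 11.9 + 1.4 = 24.6.
Posterior ∝ λ^3e^(−4λ) · λ^3e^(−24.6λ) = λ^6e^(−28.6λ), i.e. Gamma(7, 28.6).
Mode = (a−1)/b = 6/28.6 ≈ 0.210.

λ̂_MAP = 0.210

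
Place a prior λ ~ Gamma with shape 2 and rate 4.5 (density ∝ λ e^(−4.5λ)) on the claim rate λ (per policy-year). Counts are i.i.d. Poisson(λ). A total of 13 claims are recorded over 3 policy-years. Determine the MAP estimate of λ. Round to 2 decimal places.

λ̂_MAP = 1.87

Σxᵢ = 13, n = 3.
Posterior ∝ λe^(−4.5λ) · λ^13e^(−3λ) = λ^14e^(−7.5λ), i.e. Gamma(shape=15, rate=7.5).
The mode of a Gamma(a, b) with a ≥ 1 (shape–rate) is (a−1)/b = 14/7.5 ≈ 1.87.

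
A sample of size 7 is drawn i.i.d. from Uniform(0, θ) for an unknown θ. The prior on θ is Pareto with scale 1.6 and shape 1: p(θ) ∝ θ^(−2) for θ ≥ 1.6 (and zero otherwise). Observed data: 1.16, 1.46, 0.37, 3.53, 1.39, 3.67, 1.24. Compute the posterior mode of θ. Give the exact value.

θ̂_MAP = 3.67

The Uniform(0, θ) likelihood is θ^(−n) for θ ≥ max(xᵢ), zero otherwise. Here max(xᵢ) = 3.67.
Posterior ∝ θ^(−2) · θ^(−7) = θ^(−9) on θ ≥ max(1.6, 3.67) = 3.67.
This density is strictly decreasing in θ, so the posterior mode lies at the lower boundary of the support.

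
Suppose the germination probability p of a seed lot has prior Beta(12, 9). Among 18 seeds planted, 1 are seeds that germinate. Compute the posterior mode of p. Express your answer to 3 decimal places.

Prior: Beta(12, 9).
Data: 1 success in 18 trials. The binomial likelihood contributes p(1−p)^17, so the posterior is Beta(12+1, 9+17) = Beta(13, 26).
For Beta(a, b) with a, b > 1 the mode is (a−1)/(a+b−2) = 12/37 ≈ 0.324.

p̂_MAP = 0.324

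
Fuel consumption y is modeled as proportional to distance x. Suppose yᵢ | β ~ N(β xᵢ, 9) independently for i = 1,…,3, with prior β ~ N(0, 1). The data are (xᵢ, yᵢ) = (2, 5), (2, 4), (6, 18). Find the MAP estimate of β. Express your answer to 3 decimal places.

β̂_MAP = 2.377

log p(β | y) = −Σ(yᵢ − βxᵢ)²/(2·9) − β²/(2·1) + const.
Setting the derivative to zero: Σxᵢ(yᵢ − βxᵢ)/9 − β/1 = 0, so β = Σxᵢyᵢ / (Σxᵢ² + σ²/τ²).
Σxᵢyᵢ = 2·5 + 2·4 + 6·18 = 126; Σxᵢ² = 44; σ²/τ² = 9.
β̂_MAP = 126 / (44 + 9) = 126/53 ≈ 2.377.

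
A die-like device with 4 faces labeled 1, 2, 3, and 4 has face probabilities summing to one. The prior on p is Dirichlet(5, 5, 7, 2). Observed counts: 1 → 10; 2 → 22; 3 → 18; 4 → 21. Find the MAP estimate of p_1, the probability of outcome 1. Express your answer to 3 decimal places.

MAP estimate: 0.163

The posterior is Dirichlet(αᵢ + nᵢ) = Dirichlet(15, 27, 25, 23).
For a Dirichlet(a₁,…,a_K) with all aᵢ > 1, the mode has j-th component (aⱼ − 1)/(Σaᵢ − K).
Here Σaᵢ = 90 and K = 4, so p_1 = (15 − 1)/(90 − 4) = 14/86 ≈ 0.163.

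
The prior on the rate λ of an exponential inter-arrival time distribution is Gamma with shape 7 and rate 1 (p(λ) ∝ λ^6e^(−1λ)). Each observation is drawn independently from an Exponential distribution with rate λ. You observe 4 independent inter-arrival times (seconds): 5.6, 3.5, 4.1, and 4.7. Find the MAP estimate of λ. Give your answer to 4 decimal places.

The Exponential(rate=λ) likelihood is ∝ λ^n e^(−λΣtᵢ). Here n = 4 and Σtᵢ = 5.6 + 3.5 + 4.1 + 4.7 = 17.9.
Posterior ∝ λ^6e^(−1λ) · λ^4e^(−17.9λ) = λ^10e^(−18.9λ), i.e. Gamma(11, 18.9).
Mode = (a−1)/b = 10/18.9 ≈ 0.5291.

λ̂_MAP = 0.5291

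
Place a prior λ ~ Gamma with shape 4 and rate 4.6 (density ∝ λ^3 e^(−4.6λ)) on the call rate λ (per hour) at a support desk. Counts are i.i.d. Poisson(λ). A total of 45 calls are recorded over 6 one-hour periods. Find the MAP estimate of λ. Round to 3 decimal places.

λ̂_MAP = 4.528

Σxᵢ = 45, n = 6.
Posterior ∝ λ^3e^(−4.6λ) · λ^45e^(−6λ) = λ^48e^(−10.6λ), i.e. Gamma(shape=49, rate=10.6).
The mode of a Gamma(a, b) with a ≥ 1 (shape–rate) is (a−1)/b = 48/10.6 ≈ 4.528.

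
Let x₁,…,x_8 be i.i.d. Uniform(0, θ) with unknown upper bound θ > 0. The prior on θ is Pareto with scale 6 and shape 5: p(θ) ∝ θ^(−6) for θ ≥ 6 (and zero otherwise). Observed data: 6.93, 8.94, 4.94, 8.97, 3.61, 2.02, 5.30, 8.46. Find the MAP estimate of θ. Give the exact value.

The Uniform(0, θ) likelihood is θ^(−n) for θ ≥ max(xᵢ), zero otherwise. Here max(xᵢ) = 8.97.
Posterior ∝ θ^(−6) · θ^(−8) = θ^(−14) on θ ≥ max(6, 8.97) = 8.97.
This density is strictly decreasing in θ, so the posterior mode lies at the lower boundary of the support.

θ̂_MAP = 8.97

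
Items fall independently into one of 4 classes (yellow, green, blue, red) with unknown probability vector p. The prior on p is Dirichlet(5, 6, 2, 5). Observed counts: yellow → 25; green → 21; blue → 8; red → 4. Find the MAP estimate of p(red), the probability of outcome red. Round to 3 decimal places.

The posterior is Dirichlet(αᵢ + nᵢ) = Dirichlet(30, 27, 10, 9).
For a Dirichlet(a₁,…,a_K) with all aᵢ > 1, the mode has j-th component (aⱼ − 1)/(Σaᵢ − K).
Here Σaᵢ = 76 and K = 4, so p(red) = (9 − 1)/(76 − 4) = 8/72 ≈ 0.111.

MAP estimate of p(red) = 0.111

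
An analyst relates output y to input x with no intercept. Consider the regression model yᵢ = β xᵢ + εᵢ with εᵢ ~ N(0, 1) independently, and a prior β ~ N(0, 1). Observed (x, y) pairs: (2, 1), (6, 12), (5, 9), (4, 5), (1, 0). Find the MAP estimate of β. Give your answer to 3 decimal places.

β̂_MAP = 1.675

log p(β | y) = −Σ(yᵢ − βxᵢ)²/(2·1) − β²/(2·1) + const.
Setting the derivative to zero: Σxᵢ(yᵢ − βxᵢ)/1 − β/1 = 0, so β = Σxᵢyᵢ / (Σxᵢ² + σ²/τ²).
Σxᵢyᵢ = 2·1 + 6·12 + 5·9 + 4·5 + 1·0 = 139; Σxᵢ² = 82; σ²/τ² = 1.
β̂_MAP = 139 / (82 + 1) = 139/83 ≈ 1.675.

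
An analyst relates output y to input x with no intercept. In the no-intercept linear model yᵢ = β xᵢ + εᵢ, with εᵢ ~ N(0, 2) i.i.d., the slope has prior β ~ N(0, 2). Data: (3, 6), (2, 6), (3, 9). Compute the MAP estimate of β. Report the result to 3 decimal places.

β̂_MAP = 2.478

log p(β | y) = −Σ(yᵢ − βxᵢ)²/(2·2) − β²/(2·2) + const.
Setting the derivative to zero: Σxᵢ(yᵢ − βxᵢ)/2 − β/2 = 0, so β = Σxᵢyᵢ / (Σxᵢ² + σ²/τ²).
Σxᵢyᵢ = 3·6 + 2·6 + 3·9 = 57; Σxᵢ² = 22; σ²/τ² = 1.
β̂_MAP = 57 / (22 + 1) = 57/23 ≈ 2.478.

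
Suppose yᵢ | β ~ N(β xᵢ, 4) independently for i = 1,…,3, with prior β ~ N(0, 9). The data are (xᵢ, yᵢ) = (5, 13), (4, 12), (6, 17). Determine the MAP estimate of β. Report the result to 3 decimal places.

β̂_MAP = 2.776

log p(β | y) = −Σ(yᵢ − βxᵢ)²/(2·4) − β²/(2·9) + const.
Setting the derivative to zero: Σxᵢ(yᵢ − βxᵢ)/4 − β/9 = 0, so β = Σxᵢyᵢ / (Σxᵢ² + σ²/τ²).
Σxᵢyᵢ = 5·13 + 4·12 + 6·17 = 215; Σxᵢ² = 77; σ²/τ² = 4/9.
β̂_MAP = 215 / (77 + 4/9) = 215/(697/9) = 1935/697 ≈ 2.776.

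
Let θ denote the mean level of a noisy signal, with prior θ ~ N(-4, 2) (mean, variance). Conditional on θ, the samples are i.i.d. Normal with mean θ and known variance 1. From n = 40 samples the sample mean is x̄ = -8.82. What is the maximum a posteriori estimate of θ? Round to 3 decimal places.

θ̂_MAP = -8.760

n = 40, x̄ = -8.82.
For a Normal prior and Normal likelihood with known variance, the posterior is Normal; its mode equals its mean, the precision-weighted average.
Prior precision 1/σ₀² = 1/2 = 0.5; data precision n/σ² = 40/1 = 40.
θ̂ = (0.5·(-4) + 40·(-8.82)) / (0.5 + 40) = (-354.8)/40.5 = -3548/405 ≈ -8.760.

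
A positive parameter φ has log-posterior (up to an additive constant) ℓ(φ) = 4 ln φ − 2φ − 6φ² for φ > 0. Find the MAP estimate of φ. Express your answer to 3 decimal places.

φ̂_MAP = 0.500

ℓ'(φ) = 4/φ − 2 − 12φ. Setting this to zero and multiplying by φ: 12φ² + 2φ − 4 = 0.
φ = (−2 + √(2² + 4·12·4)) / (2·12) = (−2 + √196) / 24 = (−2 + 14)/24 = 1/2.
ℓ''(φ) = −4/φ² − 12 < 0, confirming a maximum.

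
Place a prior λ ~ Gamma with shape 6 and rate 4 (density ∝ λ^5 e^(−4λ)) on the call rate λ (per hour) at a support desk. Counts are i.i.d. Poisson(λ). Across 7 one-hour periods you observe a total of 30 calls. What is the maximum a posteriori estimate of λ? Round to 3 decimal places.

Σxᵢ = 30, n = 7.
Posterior ∝ λ^5e^(−4λ) · λ^30e^(−7λ) = λ^35e^(−11λ), i.e. Gamma(shape=36, rate=11).
The mode of a Gamma(a, b) with a ≥ 1 (shape–rate) is (a−1)/b = 35/11 ≈ 3.182.

λ̂_MAP = 3.182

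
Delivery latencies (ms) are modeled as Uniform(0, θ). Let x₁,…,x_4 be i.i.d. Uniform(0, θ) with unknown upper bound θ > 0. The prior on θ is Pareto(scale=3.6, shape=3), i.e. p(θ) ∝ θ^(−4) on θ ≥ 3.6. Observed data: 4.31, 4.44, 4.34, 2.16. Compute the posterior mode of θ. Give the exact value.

The Uniform(0, θ) likelihood is θ^(−n) for θ ≥ max(xᵢ), zero otherwise. Here max(xᵢ) = 4.44.
Posterior ∝ θ^(−4) · θ^(−4) = θ^(−8) on θ ≥ max(3.6, 4.44) = 4.44.
This density is strictly decreasing in θ, so the posterior mode lies at the lower boundary of the support.

θ̂_MAP = 4.44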